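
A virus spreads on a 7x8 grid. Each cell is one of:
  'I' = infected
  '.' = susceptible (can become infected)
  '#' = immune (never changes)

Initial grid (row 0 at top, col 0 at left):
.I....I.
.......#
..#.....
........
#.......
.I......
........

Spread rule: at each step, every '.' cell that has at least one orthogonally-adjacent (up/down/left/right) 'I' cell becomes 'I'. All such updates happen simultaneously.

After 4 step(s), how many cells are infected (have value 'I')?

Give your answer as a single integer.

Answer: 45

Derivation:
Step 0 (initial): 3 infected
Step 1: +10 new -> 13 infected
Step 2: +12 new -> 25 infected
Step 3: +11 new -> 36 infected
Step 4: +9 new -> 45 infected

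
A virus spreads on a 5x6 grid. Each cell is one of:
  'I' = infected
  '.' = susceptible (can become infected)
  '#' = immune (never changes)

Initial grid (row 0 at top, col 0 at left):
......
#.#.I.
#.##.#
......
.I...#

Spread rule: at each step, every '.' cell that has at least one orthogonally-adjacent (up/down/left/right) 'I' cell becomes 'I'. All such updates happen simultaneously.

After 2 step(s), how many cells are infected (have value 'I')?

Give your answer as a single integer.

Step 0 (initial): 2 infected
Step 1: +7 new -> 9 infected
Step 2: +7 new -> 16 infected

Answer: 16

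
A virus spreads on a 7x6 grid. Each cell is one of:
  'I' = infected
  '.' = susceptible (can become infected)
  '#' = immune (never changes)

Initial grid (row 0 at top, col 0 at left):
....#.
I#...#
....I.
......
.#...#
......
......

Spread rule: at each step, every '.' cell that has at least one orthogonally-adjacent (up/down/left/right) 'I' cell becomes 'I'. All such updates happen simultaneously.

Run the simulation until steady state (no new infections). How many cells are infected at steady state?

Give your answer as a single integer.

Step 0 (initial): 2 infected
Step 1: +6 new -> 8 infected
Step 2: +8 new -> 16 infected
Step 3: +8 new -> 24 infected
Step 4: +5 new -> 29 infected
Step 5: +5 new -> 34 infected
Step 6: +2 new -> 36 infected
Step 7: +0 new -> 36 infected

Answer: 36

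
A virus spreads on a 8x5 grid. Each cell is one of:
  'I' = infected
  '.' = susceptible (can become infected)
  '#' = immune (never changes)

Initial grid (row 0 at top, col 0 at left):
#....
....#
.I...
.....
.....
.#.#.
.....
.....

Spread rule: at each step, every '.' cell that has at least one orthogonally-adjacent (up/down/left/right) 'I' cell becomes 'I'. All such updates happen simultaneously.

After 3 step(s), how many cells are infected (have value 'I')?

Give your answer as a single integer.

Answer: 18

Derivation:
Step 0 (initial): 1 infected
Step 1: +4 new -> 5 infected
Step 2: +7 new -> 12 infected
Step 3: +6 new -> 18 infected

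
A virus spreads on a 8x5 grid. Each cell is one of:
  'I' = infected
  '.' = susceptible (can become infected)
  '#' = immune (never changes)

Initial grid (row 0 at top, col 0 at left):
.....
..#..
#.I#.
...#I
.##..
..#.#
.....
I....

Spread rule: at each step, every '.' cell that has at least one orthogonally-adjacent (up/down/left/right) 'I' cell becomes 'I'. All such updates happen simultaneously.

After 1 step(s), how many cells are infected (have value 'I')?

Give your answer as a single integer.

Step 0 (initial): 3 infected
Step 1: +6 new -> 9 infected

Answer: 9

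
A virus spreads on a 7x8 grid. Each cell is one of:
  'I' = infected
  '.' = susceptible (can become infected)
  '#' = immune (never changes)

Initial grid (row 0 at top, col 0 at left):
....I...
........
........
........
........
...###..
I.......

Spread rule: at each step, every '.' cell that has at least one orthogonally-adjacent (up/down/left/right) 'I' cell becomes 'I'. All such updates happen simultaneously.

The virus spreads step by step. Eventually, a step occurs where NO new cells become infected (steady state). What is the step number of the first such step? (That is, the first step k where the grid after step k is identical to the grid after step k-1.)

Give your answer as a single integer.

Answer: 9

Derivation:
Step 0 (initial): 2 infected
Step 1: +5 new -> 7 infected
Step 2: +8 new -> 15 infected
Step 3: +11 new -> 26 infected
Step 4: +12 new -> 38 infected
Step 5: +8 new -> 46 infected
Step 6: +3 new -> 49 infected
Step 7: +3 new -> 52 infected
Step 8: +1 new -> 53 infected
Step 9: +0 new -> 53 infected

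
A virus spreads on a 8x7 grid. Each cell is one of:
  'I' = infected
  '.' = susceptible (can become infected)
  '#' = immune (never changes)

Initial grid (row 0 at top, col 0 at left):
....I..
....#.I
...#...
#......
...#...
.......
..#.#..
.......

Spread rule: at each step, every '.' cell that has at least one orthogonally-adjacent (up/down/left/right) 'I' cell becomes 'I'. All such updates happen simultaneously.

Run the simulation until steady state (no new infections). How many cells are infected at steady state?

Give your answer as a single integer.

Step 0 (initial): 2 infected
Step 1: +5 new -> 7 infected
Step 2: +4 new -> 11 infected
Step 3: +5 new -> 16 infected
Step 4: +6 new -> 22 infected
Step 5: +7 new -> 29 infected
Step 6: +6 new -> 35 infected
Step 7: +4 new -> 39 infected
Step 8: +4 new -> 43 infected
Step 9: +3 new -> 46 infected
Step 10: +3 new -> 49 infected
Step 11: +1 new -> 50 infected
Step 12: +0 new -> 50 infected

Answer: 50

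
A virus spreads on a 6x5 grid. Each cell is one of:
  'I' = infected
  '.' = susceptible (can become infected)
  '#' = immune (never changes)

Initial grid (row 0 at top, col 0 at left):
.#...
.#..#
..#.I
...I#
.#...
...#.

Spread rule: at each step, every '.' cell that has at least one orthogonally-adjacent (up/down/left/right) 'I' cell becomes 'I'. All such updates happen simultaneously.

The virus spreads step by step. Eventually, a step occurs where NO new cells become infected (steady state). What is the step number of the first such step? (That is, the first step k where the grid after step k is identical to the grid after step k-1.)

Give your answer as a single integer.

Step 0 (initial): 2 infected
Step 1: +3 new -> 5 infected
Step 2: +4 new -> 9 infected
Step 3: +6 new -> 15 infected
Step 4: +5 new -> 20 infected
Step 5: +2 new -> 22 infected
Step 6: +1 new -> 23 infected
Step 7: +0 new -> 23 infected

Answer: 7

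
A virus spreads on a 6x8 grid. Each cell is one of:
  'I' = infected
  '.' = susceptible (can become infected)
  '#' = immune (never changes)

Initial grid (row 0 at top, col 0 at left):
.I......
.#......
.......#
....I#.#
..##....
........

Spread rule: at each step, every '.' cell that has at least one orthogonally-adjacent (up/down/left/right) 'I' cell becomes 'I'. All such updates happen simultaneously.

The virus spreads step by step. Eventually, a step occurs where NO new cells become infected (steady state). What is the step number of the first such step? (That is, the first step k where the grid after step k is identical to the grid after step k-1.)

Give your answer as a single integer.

Answer: 7

Derivation:
Step 0 (initial): 2 infected
Step 1: +5 new -> 7 infected
Step 2: +9 new -> 16 infected
Step 3: +10 new -> 26 infected
Step 4: +9 new -> 35 infected
Step 5: +5 new -> 40 infected
Step 6: +2 new -> 42 infected
Step 7: +0 new -> 42 infected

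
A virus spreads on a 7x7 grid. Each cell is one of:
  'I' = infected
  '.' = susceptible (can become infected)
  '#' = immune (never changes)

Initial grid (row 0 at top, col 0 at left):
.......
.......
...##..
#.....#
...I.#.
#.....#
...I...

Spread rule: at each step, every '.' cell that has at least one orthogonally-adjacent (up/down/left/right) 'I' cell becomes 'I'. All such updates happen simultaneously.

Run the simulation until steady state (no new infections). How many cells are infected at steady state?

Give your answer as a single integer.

Step 0 (initial): 2 infected
Step 1: +6 new -> 8 infected
Step 2: +7 new -> 15 infected
Step 3: +8 new -> 23 infected
Step 4: +3 new -> 26 infected
Step 5: +6 new -> 32 infected
Step 6: +6 new -> 38 infected
Step 7: +3 new -> 41 infected
Step 8: +0 new -> 41 infected

Answer: 41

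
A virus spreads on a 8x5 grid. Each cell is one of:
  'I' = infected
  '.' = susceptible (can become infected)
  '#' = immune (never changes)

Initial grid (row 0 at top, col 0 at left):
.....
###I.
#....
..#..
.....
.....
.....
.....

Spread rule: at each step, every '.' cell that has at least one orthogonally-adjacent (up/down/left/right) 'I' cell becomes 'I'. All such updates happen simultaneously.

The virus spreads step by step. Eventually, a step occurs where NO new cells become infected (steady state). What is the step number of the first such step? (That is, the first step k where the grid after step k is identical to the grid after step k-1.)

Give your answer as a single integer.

Step 0 (initial): 1 infected
Step 1: +3 new -> 4 infected
Step 2: +5 new -> 9 infected
Step 3: +4 new -> 13 infected
Step 4: +5 new -> 18 infected
Step 5: +5 new -> 23 infected
Step 6: +5 new -> 28 infected
Step 7: +4 new -> 32 infected
Step 8: +2 new -> 34 infected
Step 9: +1 new -> 35 infected
Step 10: +0 new -> 35 infected

Answer: 10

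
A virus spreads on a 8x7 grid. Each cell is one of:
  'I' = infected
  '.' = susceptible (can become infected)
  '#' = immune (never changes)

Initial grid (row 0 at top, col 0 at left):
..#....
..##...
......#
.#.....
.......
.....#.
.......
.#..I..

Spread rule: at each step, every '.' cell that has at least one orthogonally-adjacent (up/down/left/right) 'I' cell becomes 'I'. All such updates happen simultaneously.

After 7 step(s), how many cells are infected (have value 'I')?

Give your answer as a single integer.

Step 0 (initial): 1 infected
Step 1: +3 new -> 4 infected
Step 2: +5 new -> 9 infected
Step 3: +4 new -> 13 infected
Step 4: +6 new -> 19 infected
Step 5: +7 new -> 26 infected
Step 6: +8 new -> 34 infected
Step 7: +4 new -> 38 infected

Answer: 38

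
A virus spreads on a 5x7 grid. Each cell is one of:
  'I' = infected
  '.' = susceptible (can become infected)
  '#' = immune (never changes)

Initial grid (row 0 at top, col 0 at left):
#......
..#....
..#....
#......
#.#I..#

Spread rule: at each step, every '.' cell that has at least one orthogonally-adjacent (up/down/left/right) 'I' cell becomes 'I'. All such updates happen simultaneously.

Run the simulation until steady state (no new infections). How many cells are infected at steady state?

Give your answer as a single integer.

Step 0 (initial): 1 infected
Step 1: +2 new -> 3 infected
Step 2: +4 new -> 7 infected
Step 3: +4 new -> 11 infected
Step 4: +6 new -> 17 infected
Step 5: +6 new -> 23 infected
Step 6: +4 new -> 27 infected
Step 7: +1 new -> 28 infected
Step 8: +0 new -> 28 infected

Answer: 28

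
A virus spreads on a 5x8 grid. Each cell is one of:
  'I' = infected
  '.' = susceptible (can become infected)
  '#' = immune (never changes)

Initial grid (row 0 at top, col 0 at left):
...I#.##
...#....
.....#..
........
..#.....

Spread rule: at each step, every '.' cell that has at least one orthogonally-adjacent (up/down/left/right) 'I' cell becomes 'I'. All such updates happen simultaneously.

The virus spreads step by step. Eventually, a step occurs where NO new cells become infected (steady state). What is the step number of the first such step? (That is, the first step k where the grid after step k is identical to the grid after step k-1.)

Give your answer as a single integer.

Answer: 11

Derivation:
Step 0 (initial): 1 infected
Step 1: +1 new -> 2 infected
Step 2: +2 new -> 4 infected
Step 3: +3 new -> 7 infected
Step 4: +4 new -> 11 infected
Step 5: +4 new -> 15 infected
Step 6: +5 new -> 20 infected
Step 7: +4 new -> 24 infected
Step 8: +4 new -> 28 infected
Step 9: +4 new -> 32 infected
Step 10: +2 new -> 34 infected
Step 11: +0 new -> 34 infected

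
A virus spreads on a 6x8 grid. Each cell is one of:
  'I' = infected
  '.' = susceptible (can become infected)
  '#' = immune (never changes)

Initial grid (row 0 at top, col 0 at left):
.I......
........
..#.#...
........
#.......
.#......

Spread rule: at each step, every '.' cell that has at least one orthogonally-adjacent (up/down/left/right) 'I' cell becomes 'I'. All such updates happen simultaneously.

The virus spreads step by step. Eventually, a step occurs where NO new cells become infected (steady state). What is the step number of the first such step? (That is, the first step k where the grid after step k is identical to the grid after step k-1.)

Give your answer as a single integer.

Step 0 (initial): 1 infected
Step 1: +3 new -> 4 infected
Step 2: +4 new -> 8 infected
Step 3: +4 new -> 12 infected
Step 4: +6 new -> 18 infected
Step 5: +4 new -> 22 infected
Step 6: +6 new -> 28 infected
Step 7: +5 new -> 33 infected
Step 8: +4 new -> 37 infected
Step 9: +3 new -> 40 infected
Step 10: +2 new -> 42 infected
Step 11: +1 new -> 43 infected
Step 12: +0 new -> 43 infected

Answer: 12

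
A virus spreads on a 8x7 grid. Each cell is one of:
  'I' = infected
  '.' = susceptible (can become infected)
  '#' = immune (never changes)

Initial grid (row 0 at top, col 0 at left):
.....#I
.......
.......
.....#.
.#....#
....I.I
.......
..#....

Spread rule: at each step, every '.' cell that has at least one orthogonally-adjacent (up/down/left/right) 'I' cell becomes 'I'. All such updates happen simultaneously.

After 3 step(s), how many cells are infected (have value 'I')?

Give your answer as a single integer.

Answer: 29

Derivation:
Step 0 (initial): 3 infected
Step 1: +6 new -> 9 infected
Step 2: +10 new -> 19 infected
Step 3: +10 new -> 29 infected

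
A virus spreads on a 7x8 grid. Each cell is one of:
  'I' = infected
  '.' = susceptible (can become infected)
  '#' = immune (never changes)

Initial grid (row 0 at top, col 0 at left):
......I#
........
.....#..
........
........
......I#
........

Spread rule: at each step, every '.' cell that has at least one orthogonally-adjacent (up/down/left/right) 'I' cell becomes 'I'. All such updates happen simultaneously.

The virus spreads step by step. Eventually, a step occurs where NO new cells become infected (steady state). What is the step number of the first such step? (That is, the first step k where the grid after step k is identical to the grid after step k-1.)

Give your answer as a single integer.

Step 0 (initial): 2 infected
Step 1: +5 new -> 7 infected
Step 2: +10 new -> 17 infected
Step 3: +8 new -> 25 infected
Step 4: +7 new -> 32 infected
Step 5: +7 new -> 39 infected
Step 6: +7 new -> 46 infected
Step 7: +5 new -> 51 infected
Step 8: +2 new -> 53 infected
Step 9: +0 new -> 53 infected

Answer: 9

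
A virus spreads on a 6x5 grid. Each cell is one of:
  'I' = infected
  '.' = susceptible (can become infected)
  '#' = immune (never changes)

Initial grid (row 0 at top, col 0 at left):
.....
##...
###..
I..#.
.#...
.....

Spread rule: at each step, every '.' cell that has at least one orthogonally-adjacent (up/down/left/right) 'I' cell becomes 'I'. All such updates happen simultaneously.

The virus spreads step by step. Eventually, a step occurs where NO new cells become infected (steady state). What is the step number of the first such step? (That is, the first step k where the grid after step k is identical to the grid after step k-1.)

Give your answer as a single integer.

Answer: 14

Derivation:
Step 0 (initial): 1 infected
Step 1: +2 new -> 3 infected
Step 2: +2 new -> 5 infected
Step 3: +2 new -> 7 infected
Step 4: +2 new -> 9 infected
Step 5: +2 new -> 11 infected
Step 6: +2 new -> 13 infected
Step 7: +1 new -> 14 infected
Step 8: +2 new -> 16 infected
Step 9: +2 new -> 18 infected
Step 10: +2 new -> 20 infected
Step 11: +1 new -> 21 infected
Step 12: +1 new -> 22 infected
Step 13: +1 new -> 23 infected
Step 14: +0 new -> 23 infected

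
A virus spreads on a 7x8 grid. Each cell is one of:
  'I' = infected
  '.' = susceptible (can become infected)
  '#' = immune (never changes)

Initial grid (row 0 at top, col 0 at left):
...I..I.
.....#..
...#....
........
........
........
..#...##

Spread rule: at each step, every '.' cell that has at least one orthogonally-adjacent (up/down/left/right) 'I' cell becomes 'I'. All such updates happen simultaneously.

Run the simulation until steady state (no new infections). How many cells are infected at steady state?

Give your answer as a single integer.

Answer: 51

Derivation:
Step 0 (initial): 2 infected
Step 1: +6 new -> 8 infected
Step 2: +5 new -> 13 infected
Step 3: +7 new -> 20 infected
Step 4: +7 new -> 27 infected
Step 5: +8 new -> 35 infected
Step 6: +7 new -> 42 infected
Step 7: +5 new -> 47 infected
Step 8: +3 new -> 50 infected
Step 9: +1 new -> 51 infected
Step 10: +0 new -> 51 infected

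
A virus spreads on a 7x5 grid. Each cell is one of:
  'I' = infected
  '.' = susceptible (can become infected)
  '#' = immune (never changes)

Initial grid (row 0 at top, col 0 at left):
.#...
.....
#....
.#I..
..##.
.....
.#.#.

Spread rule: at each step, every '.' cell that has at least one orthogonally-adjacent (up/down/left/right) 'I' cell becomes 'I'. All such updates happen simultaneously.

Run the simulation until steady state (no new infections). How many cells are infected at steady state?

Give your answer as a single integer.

Step 0 (initial): 1 infected
Step 1: +2 new -> 3 infected
Step 2: +4 new -> 7 infected
Step 3: +5 new -> 12 infected
Step 4: +4 new -> 16 infected
Step 5: +4 new -> 20 infected
Step 6: +1 new -> 21 infected
Step 7: +2 new -> 23 infected
Step 8: +2 new -> 25 infected
Step 9: +2 new -> 27 infected
Step 10: +1 new -> 28 infected
Step 11: +0 new -> 28 infected

Answer: 28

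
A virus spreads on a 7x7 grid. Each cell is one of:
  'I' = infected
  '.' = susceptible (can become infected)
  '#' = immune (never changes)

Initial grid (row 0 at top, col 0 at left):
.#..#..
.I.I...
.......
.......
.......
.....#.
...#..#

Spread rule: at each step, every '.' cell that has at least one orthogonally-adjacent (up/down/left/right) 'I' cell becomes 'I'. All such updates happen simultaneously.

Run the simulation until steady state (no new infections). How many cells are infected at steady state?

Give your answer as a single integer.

Step 0 (initial): 2 infected
Step 1: +6 new -> 8 infected
Step 2: +8 new -> 16 infected
Step 3: +8 new -> 24 infected
Step 4: +8 new -> 32 infected
Step 5: +6 new -> 38 infected
Step 6: +4 new -> 42 infected
Step 7: +2 new -> 44 infected
Step 8: +0 new -> 44 infected

Answer: 44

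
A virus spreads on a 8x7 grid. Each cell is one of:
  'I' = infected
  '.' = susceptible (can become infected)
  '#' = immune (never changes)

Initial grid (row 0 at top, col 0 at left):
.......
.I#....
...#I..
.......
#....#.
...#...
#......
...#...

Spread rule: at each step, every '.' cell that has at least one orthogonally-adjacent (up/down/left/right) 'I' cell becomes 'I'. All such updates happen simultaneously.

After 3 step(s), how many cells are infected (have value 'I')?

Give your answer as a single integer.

Answer: 29

Derivation:
Step 0 (initial): 2 infected
Step 1: +6 new -> 8 infected
Step 2: +12 new -> 20 infected
Step 3: +9 new -> 29 infected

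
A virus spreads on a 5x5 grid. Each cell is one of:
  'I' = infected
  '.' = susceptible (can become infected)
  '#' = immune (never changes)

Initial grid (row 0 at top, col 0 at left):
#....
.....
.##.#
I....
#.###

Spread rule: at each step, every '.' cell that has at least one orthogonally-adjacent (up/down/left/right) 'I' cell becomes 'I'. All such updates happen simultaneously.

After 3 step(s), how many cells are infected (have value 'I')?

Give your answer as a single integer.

Answer: 8

Derivation:
Step 0 (initial): 1 infected
Step 1: +2 new -> 3 infected
Step 2: +3 new -> 6 infected
Step 3: +2 new -> 8 infected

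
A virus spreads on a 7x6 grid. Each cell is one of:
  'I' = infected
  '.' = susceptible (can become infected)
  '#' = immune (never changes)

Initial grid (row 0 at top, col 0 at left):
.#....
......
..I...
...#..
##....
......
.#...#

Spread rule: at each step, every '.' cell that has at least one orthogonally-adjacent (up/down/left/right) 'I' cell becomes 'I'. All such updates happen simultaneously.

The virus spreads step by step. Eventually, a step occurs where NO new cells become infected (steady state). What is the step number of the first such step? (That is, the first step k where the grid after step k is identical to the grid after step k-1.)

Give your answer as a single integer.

Answer: 7

Derivation:
Step 0 (initial): 1 infected
Step 1: +4 new -> 5 infected
Step 2: +7 new -> 12 infected
Step 3: +8 new -> 20 infected
Step 4: +8 new -> 28 infected
Step 5: +5 new -> 33 infected
Step 6: +3 new -> 36 infected
Step 7: +0 new -> 36 infected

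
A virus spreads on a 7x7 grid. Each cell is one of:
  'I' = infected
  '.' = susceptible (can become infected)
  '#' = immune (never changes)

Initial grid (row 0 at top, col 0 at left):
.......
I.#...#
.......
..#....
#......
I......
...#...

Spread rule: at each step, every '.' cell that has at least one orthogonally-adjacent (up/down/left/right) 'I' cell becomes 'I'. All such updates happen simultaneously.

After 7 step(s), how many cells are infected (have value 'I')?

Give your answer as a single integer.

Step 0 (initial): 2 infected
Step 1: +5 new -> 7 infected
Step 2: +6 new -> 13 infected
Step 3: +6 new -> 19 infected
Step 4: +4 new -> 23 infected
Step 5: +7 new -> 30 infected
Step 6: +7 new -> 37 infected
Step 7: +6 new -> 43 infected

Answer: 43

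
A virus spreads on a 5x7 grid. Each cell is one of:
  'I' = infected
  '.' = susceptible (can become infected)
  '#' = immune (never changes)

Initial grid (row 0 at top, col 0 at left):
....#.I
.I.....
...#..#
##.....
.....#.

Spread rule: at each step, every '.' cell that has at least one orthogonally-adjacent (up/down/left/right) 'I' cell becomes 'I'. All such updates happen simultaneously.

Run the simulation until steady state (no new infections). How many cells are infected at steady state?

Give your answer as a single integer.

Step 0 (initial): 2 infected
Step 1: +6 new -> 8 infected
Step 2: +6 new -> 14 infected
Step 3: +4 new -> 18 infected
Step 4: +4 new -> 22 infected
Step 5: +4 new -> 26 infected
Step 6: +3 new -> 29 infected
Step 7: +0 new -> 29 infected

Answer: 29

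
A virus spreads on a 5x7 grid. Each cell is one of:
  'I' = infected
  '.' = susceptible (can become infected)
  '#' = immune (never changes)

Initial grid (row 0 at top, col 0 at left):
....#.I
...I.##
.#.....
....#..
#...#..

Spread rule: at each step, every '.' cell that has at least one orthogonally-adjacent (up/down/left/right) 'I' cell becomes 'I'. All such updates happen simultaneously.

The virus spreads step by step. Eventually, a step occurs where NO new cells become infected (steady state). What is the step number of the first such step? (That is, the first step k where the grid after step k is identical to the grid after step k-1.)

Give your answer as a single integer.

Step 0 (initial): 2 infected
Step 1: +5 new -> 7 infected
Step 2: +5 new -> 12 infected
Step 3: +5 new -> 17 infected
Step 4: +6 new -> 23 infected
Step 5: +4 new -> 27 infected
Step 6: +1 new -> 28 infected
Step 7: +0 new -> 28 infected

Answer: 7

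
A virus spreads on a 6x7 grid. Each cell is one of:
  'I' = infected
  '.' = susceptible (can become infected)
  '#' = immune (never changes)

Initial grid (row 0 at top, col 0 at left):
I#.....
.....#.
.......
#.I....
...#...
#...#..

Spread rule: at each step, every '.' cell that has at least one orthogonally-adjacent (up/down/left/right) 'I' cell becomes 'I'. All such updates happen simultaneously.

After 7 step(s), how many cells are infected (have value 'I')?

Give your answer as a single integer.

Step 0 (initial): 2 infected
Step 1: +5 new -> 7 infected
Step 2: +8 new -> 15 infected
Step 3: +8 new -> 23 infected
Step 4: +5 new -> 28 infected
Step 5: +4 new -> 32 infected
Step 6: +3 new -> 35 infected
Step 7: +1 new -> 36 infected

Answer: 36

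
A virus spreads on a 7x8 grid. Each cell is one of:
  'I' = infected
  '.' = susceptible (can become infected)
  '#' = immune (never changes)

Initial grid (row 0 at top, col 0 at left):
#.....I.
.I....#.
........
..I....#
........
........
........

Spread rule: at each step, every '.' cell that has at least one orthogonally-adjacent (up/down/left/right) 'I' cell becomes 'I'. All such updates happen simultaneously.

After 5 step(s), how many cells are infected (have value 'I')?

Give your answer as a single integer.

Answer: 47

Derivation:
Step 0 (initial): 3 infected
Step 1: +10 new -> 13 infected
Step 2: +12 new -> 25 infected
Step 3: +11 new -> 36 infected
Step 4: +7 new -> 43 infected
Step 5: +4 new -> 47 infected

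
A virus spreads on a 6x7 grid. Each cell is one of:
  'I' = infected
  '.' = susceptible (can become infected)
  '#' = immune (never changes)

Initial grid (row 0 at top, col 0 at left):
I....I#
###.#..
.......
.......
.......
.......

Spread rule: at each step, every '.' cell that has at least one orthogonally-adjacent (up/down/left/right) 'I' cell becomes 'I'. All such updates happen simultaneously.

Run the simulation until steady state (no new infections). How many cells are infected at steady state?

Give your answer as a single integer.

Answer: 37

Derivation:
Step 0 (initial): 2 infected
Step 1: +3 new -> 5 infected
Step 2: +4 new -> 9 infected
Step 3: +4 new -> 13 infected
Step 4: +4 new -> 17 infected
Step 5: +5 new -> 22 infected
Step 6: +5 new -> 27 infected
Step 7: +4 new -> 31 infected
Step 8: +3 new -> 34 infected
Step 9: +2 new -> 36 infected
Step 10: +1 new -> 37 infected
Step 11: +0 new -> 37 infected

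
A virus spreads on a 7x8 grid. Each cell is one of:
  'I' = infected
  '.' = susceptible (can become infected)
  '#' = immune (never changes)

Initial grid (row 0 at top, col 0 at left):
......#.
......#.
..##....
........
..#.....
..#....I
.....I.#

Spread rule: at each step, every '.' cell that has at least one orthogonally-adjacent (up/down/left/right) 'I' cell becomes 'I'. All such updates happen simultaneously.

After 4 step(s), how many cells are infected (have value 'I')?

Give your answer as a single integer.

Step 0 (initial): 2 infected
Step 1: +5 new -> 7 infected
Step 2: +5 new -> 12 infected
Step 3: +6 new -> 18 infected
Step 4: +6 new -> 24 infected

Answer: 24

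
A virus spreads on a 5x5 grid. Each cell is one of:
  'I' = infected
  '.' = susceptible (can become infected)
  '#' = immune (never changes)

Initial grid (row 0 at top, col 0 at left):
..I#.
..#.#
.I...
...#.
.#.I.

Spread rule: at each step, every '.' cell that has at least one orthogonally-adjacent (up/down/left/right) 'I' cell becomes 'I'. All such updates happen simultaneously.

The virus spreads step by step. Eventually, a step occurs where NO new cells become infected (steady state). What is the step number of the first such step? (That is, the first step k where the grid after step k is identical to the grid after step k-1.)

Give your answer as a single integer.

Step 0 (initial): 3 infected
Step 1: +7 new -> 10 infected
Step 2: +6 new -> 16 infected
Step 3: +3 new -> 19 infected
Step 4: +0 new -> 19 infected

Answer: 4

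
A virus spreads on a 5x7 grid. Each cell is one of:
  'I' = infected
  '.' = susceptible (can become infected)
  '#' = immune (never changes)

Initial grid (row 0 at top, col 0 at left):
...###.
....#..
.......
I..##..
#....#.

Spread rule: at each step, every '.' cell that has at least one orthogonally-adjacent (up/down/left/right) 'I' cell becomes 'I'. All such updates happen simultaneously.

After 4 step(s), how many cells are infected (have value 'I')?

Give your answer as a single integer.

Step 0 (initial): 1 infected
Step 1: +2 new -> 3 infected
Step 2: +4 new -> 7 infected
Step 3: +4 new -> 11 infected
Step 4: +4 new -> 15 infected

Answer: 15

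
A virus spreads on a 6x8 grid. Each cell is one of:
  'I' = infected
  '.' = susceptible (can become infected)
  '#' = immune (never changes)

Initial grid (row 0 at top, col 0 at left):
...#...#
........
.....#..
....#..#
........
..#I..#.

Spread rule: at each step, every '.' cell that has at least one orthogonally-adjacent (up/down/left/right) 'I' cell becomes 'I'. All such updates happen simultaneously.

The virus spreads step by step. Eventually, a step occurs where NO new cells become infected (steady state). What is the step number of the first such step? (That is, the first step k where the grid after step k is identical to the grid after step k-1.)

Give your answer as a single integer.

Answer: 9

Derivation:
Step 0 (initial): 1 infected
Step 1: +2 new -> 3 infected
Step 2: +4 new -> 7 infected
Step 3: +4 new -> 11 infected
Step 4: +8 new -> 19 infected
Step 5: +7 new -> 26 infected
Step 6: +7 new -> 33 infected
Step 7: +5 new -> 38 infected
Step 8: +3 new -> 41 infected
Step 9: +0 new -> 41 infected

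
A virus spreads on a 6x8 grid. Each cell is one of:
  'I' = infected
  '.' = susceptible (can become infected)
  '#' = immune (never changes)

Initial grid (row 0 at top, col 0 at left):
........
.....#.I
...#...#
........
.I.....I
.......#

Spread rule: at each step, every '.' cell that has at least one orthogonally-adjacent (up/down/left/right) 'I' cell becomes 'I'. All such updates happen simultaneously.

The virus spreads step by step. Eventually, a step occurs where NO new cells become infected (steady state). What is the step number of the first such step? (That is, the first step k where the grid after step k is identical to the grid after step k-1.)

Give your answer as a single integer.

Step 0 (initial): 3 infected
Step 1: +8 new -> 11 infected
Step 2: +11 new -> 22 infected
Step 3: +10 new -> 32 infected
Step 4: +7 new -> 39 infected
Step 5: +5 new -> 44 infected
Step 6: +0 new -> 44 infected

Answer: 6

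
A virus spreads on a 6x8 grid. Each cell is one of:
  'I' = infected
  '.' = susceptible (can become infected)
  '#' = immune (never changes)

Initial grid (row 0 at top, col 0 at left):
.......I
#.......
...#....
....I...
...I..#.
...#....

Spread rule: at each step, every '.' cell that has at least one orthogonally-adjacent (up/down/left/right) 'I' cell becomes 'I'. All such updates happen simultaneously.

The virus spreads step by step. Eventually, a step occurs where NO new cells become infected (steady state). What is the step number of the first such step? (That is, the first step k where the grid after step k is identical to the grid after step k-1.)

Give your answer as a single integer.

Answer: 8

Derivation:
Step 0 (initial): 3 infected
Step 1: +7 new -> 10 infected
Step 2: +11 new -> 21 infected
Step 3: +10 new -> 31 infected
Step 4: +7 new -> 38 infected
Step 5: +4 new -> 42 infected
Step 6: +1 new -> 43 infected
Step 7: +1 new -> 44 infected
Step 8: +0 new -> 44 infected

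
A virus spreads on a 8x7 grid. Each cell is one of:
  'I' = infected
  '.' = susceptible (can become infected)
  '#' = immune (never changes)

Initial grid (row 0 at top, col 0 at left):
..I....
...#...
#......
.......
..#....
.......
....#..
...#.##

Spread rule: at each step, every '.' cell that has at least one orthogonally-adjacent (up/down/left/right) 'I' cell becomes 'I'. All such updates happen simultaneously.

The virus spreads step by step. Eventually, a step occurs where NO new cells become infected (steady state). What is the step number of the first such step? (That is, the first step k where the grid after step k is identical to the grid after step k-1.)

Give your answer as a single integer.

Answer: 11

Derivation:
Step 0 (initial): 1 infected
Step 1: +3 new -> 4 infected
Step 2: +4 new -> 8 infected
Step 3: +6 new -> 14 infected
Step 4: +5 new -> 19 infected
Step 5: +6 new -> 25 infected
Step 6: +6 new -> 31 infected
Step 7: +7 new -> 38 infected
Step 8: +5 new -> 43 infected
Step 9: +4 new -> 47 infected
Step 10: +1 new -> 48 infected
Step 11: +0 new -> 48 infected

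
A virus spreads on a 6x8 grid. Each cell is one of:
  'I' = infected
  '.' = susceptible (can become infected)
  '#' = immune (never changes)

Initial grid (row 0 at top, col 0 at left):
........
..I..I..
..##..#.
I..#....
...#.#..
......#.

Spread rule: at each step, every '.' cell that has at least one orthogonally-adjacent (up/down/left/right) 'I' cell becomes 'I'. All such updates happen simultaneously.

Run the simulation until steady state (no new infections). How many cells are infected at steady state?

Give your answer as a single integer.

Answer: 41

Derivation:
Step 0 (initial): 3 infected
Step 1: +10 new -> 13 infected
Step 2: +12 new -> 25 infected
Step 3: +7 new -> 32 infected
Step 4: +4 new -> 36 infected
Step 5: +3 new -> 39 infected
Step 6: +2 new -> 41 infected
Step 7: +0 new -> 41 infected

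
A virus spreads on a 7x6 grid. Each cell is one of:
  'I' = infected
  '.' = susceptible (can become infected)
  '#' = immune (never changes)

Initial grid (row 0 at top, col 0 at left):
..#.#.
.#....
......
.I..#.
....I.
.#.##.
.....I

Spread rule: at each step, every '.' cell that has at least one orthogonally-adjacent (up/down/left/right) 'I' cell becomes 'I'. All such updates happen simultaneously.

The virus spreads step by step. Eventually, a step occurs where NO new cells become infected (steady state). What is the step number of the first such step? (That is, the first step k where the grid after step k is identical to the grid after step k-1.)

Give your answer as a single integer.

Step 0 (initial): 3 infected
Step 1: +8 new -> 11 infected
Step 2: +7 new -> 18 infected
Step 3: +7 new -> 25 infected
Step 4: +6 new -> 31 infected
Step 5: +4 new -> 35 infected
Step 6: +0 new -> 35 infected

Answer: 6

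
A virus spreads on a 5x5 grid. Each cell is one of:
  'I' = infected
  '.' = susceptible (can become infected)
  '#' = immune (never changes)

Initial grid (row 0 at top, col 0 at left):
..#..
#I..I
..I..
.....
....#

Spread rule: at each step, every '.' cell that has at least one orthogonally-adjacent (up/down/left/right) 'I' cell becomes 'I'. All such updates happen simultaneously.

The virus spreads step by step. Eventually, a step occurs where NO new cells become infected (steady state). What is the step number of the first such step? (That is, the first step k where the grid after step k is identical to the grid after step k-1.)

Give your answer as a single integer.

Answer: 5

Derivation:
Step 0 (initial): 3 infected
Step 1: +8 new -> 11 infected
Step 2: +7 new -> 18 infected
Step 3: +3 new -> 21 infected
Step 4: +1 new -> 22 infected
Step 5: +0 new -> 22 infected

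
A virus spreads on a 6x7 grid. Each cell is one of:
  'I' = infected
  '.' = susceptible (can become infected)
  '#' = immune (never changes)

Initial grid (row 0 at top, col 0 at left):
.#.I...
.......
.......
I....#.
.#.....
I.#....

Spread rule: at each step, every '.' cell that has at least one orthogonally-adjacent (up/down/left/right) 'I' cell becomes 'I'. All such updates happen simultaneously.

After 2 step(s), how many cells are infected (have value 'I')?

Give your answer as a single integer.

Step 0 (initial): 3 infected
Step 1: +7 new -> 10 infected
Step 2: +7 new -> 17 infected

Answer: 17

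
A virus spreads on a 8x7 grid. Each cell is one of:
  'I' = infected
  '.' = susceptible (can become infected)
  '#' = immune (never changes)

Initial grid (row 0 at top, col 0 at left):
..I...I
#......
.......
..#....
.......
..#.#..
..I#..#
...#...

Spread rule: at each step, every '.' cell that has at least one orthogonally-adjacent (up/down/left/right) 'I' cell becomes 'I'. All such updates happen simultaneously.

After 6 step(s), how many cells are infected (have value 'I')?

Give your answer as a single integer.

Step 0 (initial): 3 infected
Step 1: +7 new -> 10 infected
Step 2: +10 new -> 20 infected
Step 3: +8 new -> 28 infected
Step 4: +8 new -> 36 infected
Step 5: +5 new -> 41 infected
Step 6: +3 new -> 44 infected

Answer: 44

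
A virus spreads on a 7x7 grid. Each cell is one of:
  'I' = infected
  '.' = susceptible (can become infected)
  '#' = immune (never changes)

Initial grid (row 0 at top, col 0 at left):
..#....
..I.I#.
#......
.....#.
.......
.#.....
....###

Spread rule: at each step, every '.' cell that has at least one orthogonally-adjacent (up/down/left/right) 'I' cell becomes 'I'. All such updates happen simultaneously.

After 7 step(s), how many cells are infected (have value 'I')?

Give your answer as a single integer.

Step 0 (initial): 2 infected
Step 1: +5 new -> 7 infected
Step 2: +9 new -> 16 infected
Step 3: +7 new -> 23 infected
Step 4: +8 new -> 31 infected
Step 5: +5 new -> 36 infected
Step 6: +4 new -> 40 infected
Step 7: +1 new -> 41 infected

Answer: 41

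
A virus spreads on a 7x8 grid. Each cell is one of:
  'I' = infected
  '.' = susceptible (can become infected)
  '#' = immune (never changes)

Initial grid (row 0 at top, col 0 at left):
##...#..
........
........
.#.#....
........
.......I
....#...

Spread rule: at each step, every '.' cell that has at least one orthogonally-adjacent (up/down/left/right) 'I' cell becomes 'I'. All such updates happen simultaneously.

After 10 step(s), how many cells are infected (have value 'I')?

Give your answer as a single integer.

Answer: 49

Derivation:
Step 0 (initial): 1 infected
Step 1: +3 new -> 4 infected
Step 2: +4 new -> 8 infected
Step 3: +5 new -> 13 infected
Step 4: +5 new -> 18 infected
Step 5: +7 new -> 25 infected
Step 6: +6 new -> 31 infected
Step 7: +6 new -> 37 infected
Step 8: +5 new -> 42 infected
Step 9: +4 new -> 46 infected
Step 10: +3 new -> 49 infected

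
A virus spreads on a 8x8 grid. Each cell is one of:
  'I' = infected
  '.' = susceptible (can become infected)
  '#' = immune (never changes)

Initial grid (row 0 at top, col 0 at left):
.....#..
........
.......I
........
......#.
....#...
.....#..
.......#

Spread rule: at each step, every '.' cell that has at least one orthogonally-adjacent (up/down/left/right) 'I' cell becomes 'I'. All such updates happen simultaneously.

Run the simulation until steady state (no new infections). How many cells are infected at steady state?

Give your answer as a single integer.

Step 0 (initial): 1 infected
Step 1: +3 new -> 4 infected
Step 2: +5 new -> 9 infected
Step 3: +5 new -> 14 infected
Step 4: +6 new -> 20 infected
Step 5: +7 new -> 27 infected
Step 6: +6 new -> 33 infected
Step 7: +7 new -> 40 infected
Step 8: +7 new -> 47 infected
Step 9: +6 new -> 53 infected
Step 10: +3 new -> 56 infected
Step 11: +2 new -> 58 infected
Step 12: +1 new -> 59 infected
Step 13: +0 new -> 59 infected

Answer: 59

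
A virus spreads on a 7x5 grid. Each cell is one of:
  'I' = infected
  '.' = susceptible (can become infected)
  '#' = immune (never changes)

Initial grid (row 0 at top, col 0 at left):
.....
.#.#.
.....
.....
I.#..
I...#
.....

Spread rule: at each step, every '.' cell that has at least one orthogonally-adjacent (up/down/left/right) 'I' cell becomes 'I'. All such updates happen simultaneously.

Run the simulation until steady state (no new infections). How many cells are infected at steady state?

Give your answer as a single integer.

Step 0 (initial): 2 infected
Step 1: +4 new -> 6 infected
Step 2: +4 new -> 10 infected
Step 3: +5 new -> 15 infected
Step 4: +5 new -> 20 infected
Step 5: +6 new -> 26 infected
Step 6: +2 new -> 28 infected
Step 7: +2 new -> 30 infected
Step 8: +1 new -> 31 infected
Step 9: +0 new -> 31 infected

Answer: 31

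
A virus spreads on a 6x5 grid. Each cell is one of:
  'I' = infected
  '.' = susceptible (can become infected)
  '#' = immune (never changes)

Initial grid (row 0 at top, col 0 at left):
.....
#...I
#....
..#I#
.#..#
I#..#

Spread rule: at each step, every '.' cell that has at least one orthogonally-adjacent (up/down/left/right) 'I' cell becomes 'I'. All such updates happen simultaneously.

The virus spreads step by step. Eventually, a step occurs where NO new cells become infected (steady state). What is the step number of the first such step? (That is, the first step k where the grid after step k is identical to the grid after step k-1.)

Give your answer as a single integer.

Step 0 (initial): 3 infected
Step 1: +6 new -> 9 infected
Step 2: +6 new -> 15 infected
Step 3: +5 new -> 20 infected
Step 4: +1 new -> 21 infected
Step 5: +1 new -> 22 infected
Step 6: +0 new -> 22 infected

Answer: 6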